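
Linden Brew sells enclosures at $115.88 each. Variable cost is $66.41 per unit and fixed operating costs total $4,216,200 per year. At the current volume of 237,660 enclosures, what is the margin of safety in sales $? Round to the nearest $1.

$17,663,888

Each unit contributes $115.88 − $66.41 = $49.47. Break-even units = $4,216,200 ÷ $49.47 = 85,227.41; break-even revenue = 85,227.41 × $115.88 = $9,876,152.33.
Current sales = 237,660 × $115.88 = $27,540,040.80.
Margin of safety = $27,540,040.80 − $9,876,152.33 = $17,663,888.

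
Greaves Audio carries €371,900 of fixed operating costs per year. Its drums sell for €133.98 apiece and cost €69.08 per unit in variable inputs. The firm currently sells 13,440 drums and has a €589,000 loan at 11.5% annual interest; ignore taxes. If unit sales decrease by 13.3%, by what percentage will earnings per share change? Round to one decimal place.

At 13,440 units, contribution = 13,440 × €64.90 = €872,256.00.
Subtracting fixed costs: EBIT = €872,256.00 − €371,900 = €500,356.00.
After interest of €67,735.00, pre-tax earnings = €432,621.00.
Degree of combined leverage = contribution ÷ (EBIT − I) = €872,256.00 ÷ €432,621.00 = 2.0162.
EPS therefore changes by 2.0162 × (-13.3%) = -26.8%.

-26.8%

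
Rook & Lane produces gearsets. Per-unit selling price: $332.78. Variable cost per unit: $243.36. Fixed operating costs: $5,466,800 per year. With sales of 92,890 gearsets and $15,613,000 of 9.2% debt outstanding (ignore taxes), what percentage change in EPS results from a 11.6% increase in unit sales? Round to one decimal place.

At 92,890 units, contribution = 92,890 × $89.42 = $8,306,223.80.
Subtracting fixed costs: EBIT = $8,306,223.80 − $5,466,800 = $2,839,423.80.
Interest = $1,436,396.00, so EBIT − I = $1,403,027.80.
DCL = total CM / (EBIT − I) = $8,306,223.80 / $1,403,027.80 = 5.9202.
%ΔEPS = DCL × %ΔSales = 5.9202 × +11.6% = +68.7%.

+68.7%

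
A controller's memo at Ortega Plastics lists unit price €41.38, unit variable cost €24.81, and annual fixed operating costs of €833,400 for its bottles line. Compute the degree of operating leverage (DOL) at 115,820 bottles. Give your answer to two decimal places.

1.77

Contribution at this volume is 115,820 × €16.57 = €1,919,137.40.
Operating income = contribution − fixed costs = €1,919,137.40 − €833,400 = €1,085,737.40.
DOL = contribution ÷ EBIT = €1,919,137.40 ÷ €1,085,737.40 = 1.7676.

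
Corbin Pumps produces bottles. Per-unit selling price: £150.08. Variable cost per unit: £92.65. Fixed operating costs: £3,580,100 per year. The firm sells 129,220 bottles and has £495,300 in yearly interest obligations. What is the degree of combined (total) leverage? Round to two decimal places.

At 129,220 units, contribution = 129,220 × £57.43 = £7,421,104.60.
Subtracting fixed costs: EBIT = £7,421,104.60 − £3,580,100 = £3,841,004.60. Interest = £495,300.00, so EBIT − I = £3,345,704.60.
Degree of total leverage = total CM / (EBIT − interest) = £7,421,104.60 / £3,345,704.60 = 2.2181.

2.22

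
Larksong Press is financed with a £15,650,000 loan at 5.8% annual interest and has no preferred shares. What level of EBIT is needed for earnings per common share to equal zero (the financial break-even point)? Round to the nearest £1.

Annual interest = 5.8% × £15,650,000 = £907,700.00.
With no preferred dividends, EPS = 0 when EBIT exactly covers interest, so the financial break-even EBIT is £907,700.00.

£907,700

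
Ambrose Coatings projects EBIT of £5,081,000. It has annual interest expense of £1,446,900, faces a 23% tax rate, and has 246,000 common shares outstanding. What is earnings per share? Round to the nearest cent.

£11.38

Interest = £1,446,900.00, so EBT = £5,081,000 − £1,446,900.00 = £3,634,100.00.
After tax at 23%: net income = £3,634,100.00 × 0.77 = £2,798,257.00.
Per share: £2,798,257.00 / 246,000 shares = £11.38.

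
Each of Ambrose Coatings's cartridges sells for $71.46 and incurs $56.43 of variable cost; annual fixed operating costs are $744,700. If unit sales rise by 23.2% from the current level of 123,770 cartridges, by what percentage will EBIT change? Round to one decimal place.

+38.7%

At 123,770 units, contribution = 123,770 × $15.03 = $1,860,263.10.
EBIT = $1,860,263.10 − $744,700 = $1,115,563.10.
Degree of operating leverage = $1,860,263.10 / $1,115,563.10 = 1.6676.
%ΔEBIT = DOL × %ΔSales = 1.6676 × +23.2% = +38.7%.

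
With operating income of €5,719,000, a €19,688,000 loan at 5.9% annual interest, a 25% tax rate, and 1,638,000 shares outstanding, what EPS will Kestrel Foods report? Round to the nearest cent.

Interest = €1,161,592.00, so EBT = €5,719,000 − €1,161,592.00 = €4,557,408.00.
Net income = €4,557,408.00 × (1 − 0.25) = €3,418,056.00.
EPS = €3,418,056.00 ÷ 1,638,000 = €2.09.

€2.09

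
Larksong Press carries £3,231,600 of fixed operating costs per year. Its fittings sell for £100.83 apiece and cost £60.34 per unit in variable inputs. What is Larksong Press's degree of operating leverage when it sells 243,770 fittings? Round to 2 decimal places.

Contribution at this volume is 243,770 × £40.49 = £9,870,247.30.
Operating income = contribution − fixed costs = £9,870,247.30 − £3,231,600 = £6,638,647.30.
DOL = contribution ÷ EBIT = £9,870,247.30 ÷ £6,638,647.30 = 1.4868.

1.49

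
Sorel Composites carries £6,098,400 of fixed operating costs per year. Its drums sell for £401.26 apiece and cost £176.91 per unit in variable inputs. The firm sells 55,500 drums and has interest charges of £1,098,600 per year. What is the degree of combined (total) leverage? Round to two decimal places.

Total contribution margin = 55,500 × £224.35 = £12,451,425.00.
Operating income = contribution − fixed costs = £12,451,425.00 − £6,098,400 = £6,353,025.00. Interest = £1,098,600.00.
DOL = £12,451,425.00 ÷ £6,353,025.00 = 1.9599; DFL = £6,353,025.00 ÷ £5,254,425.00 = 1.2091.
DCL = DOL × DFL = 1.9599 × 1.2091 = 2.3697.

2.37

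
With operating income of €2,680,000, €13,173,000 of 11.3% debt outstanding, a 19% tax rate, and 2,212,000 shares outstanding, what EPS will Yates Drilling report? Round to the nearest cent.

Pre-tax income = €2,680,000 − €1,488,549.00 = €1,191,451.00.
After tax at 19%: net income = €1,191,451.00 × 0.81 = €965,075.31.
EPS = €965,075.31 ÷ 2,212,000 = €0.44.

€0.44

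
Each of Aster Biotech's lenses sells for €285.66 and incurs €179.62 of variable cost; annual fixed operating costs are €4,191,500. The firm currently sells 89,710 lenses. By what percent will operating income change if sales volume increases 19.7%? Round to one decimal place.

+35.2%

Total contribution margin = 89,710 × €106.04 = €9,512,848.40.
EBIT = €9,512,848.40 − €4,191,500 = €5,321,348.40.
DOL = contribution ÷ EBIT = €9,512,848.40 ÷ €5,321,348.40 = 1.7877.
So EBIT moves 1.7877 × (+19.7%) = +35.2%.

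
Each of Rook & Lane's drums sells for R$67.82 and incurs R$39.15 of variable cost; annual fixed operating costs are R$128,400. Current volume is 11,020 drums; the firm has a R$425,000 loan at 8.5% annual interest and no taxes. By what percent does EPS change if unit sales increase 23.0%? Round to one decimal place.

At 11,020 units, contribution = 11,020 × R$28.67 = R$315,943.40.
Subtracting fixed costs: EBIT = R$315,943.40 − R$128,400 = R$187,543.40.
Interest = R$36,125.00, so EBIT − I = R$151,418.40.
Degree of combined leverage = contribution ÷ (EBIT − I) = R$315,943.40 ÷ R$151,418.40 = 2.0866.
EPS therefore changes by 2.0866 × (+23.0%) = +48.0%.

+48.0%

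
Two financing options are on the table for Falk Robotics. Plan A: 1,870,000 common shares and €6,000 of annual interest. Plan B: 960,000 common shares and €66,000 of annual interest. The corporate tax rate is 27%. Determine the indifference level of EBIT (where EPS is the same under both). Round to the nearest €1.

€129,297

At indifference, (EBIT − 6,000)(1 − t)/1,870,000 = (EBIT − 66,000)(1 − t)/960,000.
The (1 − t) factor cancels: (EBIT − 6,000) × 960,000 = (EBIT − 66,000) × 1,870,000.
Solving, EBIT = (66,000·1,870,000 − 6,000·960,000) / (1,870,000 − 960,000) = 117,660,000,000 / 910,000 = 129,296.70.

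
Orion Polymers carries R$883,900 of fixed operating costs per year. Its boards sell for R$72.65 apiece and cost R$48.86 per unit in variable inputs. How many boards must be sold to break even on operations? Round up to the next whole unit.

37,155 boards

Unit CM = price − variable cost = R$72.65 − R$48.86 = R$23.79.
Units to break even: R$883,900 ÷ R$23.79 = 37,154.27, rounded up to 37,155.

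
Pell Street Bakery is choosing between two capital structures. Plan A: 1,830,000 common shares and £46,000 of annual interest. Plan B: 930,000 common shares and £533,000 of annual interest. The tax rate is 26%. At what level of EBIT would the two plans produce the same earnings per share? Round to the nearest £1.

At indifference, (EBIT − 46,000)(1 − t)/1,830,000 = (EBIT − 533,000)(1 − t)/930,000.
Cancelling (1 − t) and cross-multiplying: 930,000·(EBIT − 46,000) = 1,830,000·(EBIT − 533,000).
EBIT × (1,830,000 − 930,000) = 533,000 × 1,830,000 − 46,000 × 930,000 = 932,610,000,000, so EBIT = 932,610,000,000 ÷ 900,000 = 1,036,233.33.

£1,036,233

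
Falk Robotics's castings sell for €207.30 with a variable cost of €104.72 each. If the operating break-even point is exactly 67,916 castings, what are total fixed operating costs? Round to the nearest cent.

Unit CM = price − variable cost = €207.30 − €104.72 = €102.58.
Since BE = FC / CM, FC = 67,916 × €102.58 = €6,966,823.28.

€6,966,823.28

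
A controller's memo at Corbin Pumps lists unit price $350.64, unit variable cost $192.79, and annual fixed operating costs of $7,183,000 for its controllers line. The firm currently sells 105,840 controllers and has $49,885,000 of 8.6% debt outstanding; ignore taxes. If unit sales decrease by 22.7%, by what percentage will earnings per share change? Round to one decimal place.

-72.5%

Total contribution margin = 105,840 × $157.85 = $16,706,844.00.
Subtracting fixed costs: EBIT = $16,706,844.00 − $7,183,000 = $9,523,844.00.
Interest = $4,290,110.00, so EBIT − I = $5,233,734.00.
DCL = total CM / (EBIT − I) = $16,706,844.00 / $5,233,734.00 = 3.1921.
EPS therefore changes by 3.1921 × (-22.7%) = -72.5%.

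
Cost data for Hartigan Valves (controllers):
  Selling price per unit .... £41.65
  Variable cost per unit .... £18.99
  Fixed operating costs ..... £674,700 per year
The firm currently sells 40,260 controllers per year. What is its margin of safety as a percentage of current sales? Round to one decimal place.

26.0%

Unit CM = price − variable cost = £41.65 − £18.99 = £22.66. Break-even units = £674,700 ÷ £22.66 = 29,774.93; break-even revenue = 29,774.93 × £41.65 = £1,240,125.99.
Current sales = 40,260 × £41.65 = £1,676,829.00.
Margin of safety = (£1,676,829.00 − £1,240,125.99) ÷ £1,676,829.00 = 26.0%.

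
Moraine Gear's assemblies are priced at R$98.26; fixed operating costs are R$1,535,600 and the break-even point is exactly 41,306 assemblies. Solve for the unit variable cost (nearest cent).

R$61.08

Contribution per unit must be FC / Q = R$1,535,600 / 41,306 = R$37.1762.
Hence VC = price − CM = R$98.26 − R$37.1762 = R$61.08.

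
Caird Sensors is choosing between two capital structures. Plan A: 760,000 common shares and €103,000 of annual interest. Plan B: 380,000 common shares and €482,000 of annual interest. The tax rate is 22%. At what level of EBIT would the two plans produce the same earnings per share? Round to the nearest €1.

€861,000

At indifference, (EBIT − 103,000)(1 − t)/760,000 = (EBIT − 482,000)(1 − t)/380,000.
Cancelling (1 − t) and cross-multiplying: 380,000·(EBIT − 103,000) = 760,000·(EBIT − 482,000).
EBIT × (760,000 − 380,000) = 482,000 × 760,000 − 103,000 × 380,000 = 327,180,000,000, so EBIT = 327,180,000,000 ÷ 380,000 = 861,000.00.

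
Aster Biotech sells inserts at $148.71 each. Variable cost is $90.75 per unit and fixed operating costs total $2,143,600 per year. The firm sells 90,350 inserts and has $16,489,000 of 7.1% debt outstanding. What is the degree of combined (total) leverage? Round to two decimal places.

2.72

At 90,350 units, contribution = 90,350 × $57.96 = $5,236,686.00.
Subtracting fixed costs: EBIT = $5,236,686.00 − $2,143,600 = $3,093,086.00. Interest = $1,170,719.00.
DOL = $5,236,686.00 ÷ $3,093,086.00 = 1.6930; DFL = $3,093,086.00 ÷ $1,922,367.00 = 1.6090.
Combined leverage = 1.6930 × 1.6090 = 2.7240.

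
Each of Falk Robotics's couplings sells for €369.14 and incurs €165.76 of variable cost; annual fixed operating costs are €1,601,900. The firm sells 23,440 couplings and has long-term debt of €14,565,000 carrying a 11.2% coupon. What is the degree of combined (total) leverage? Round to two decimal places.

At 23,440 units, contribution = 23,440 × €203.38 = €4,767,227.20.
EBIT = €4,767,227.20 − €1,601,900 = €3,165,327.20. Interest = €1,631,280.00.
DOL = €4,767,227.20 ÷ €3,165,327.20 = 1.5061; DFL = €3,165,327.20 ÷ €1,534,047.20 = 2.0634.
DCL = DOL × DFL = 1.5061 × 2.0634 = 3.1077.

3.11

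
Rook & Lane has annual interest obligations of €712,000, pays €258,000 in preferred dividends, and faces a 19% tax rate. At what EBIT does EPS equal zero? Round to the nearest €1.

Grossing the preferred dividend up to pre-tax terms: €258,000 / (1 − 0.19) = €318,518.52.
EPS = 0 when EBIT covers interest plus the pre-tax preferred burden: €712,000 + €318,518.52 = €1,030,518.52.

€1,030,519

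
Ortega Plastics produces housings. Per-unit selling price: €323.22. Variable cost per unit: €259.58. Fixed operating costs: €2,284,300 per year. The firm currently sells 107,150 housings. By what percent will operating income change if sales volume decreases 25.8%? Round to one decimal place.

-38.8%

Total contribution margin = 107,150 × €63.64 = €6,819,026.00.
Operating income = contribution − fixed costs = €6,819,026.00 − €2,284,300 = €4,534,726.00.
Degree of operating leverage = €6,819,026.00 / €4,534,726.00 = 1.5037.
%ΔEBIT = DOL × %ΔSales = 1.5037 × -25.8% = -38.8%.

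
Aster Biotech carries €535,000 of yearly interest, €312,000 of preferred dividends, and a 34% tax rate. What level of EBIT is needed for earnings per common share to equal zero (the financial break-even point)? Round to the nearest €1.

€1,007,727

Grossing the preferred dividend up to pre-tax terms: €312,000 / (1 − 0.34) = €472,727.27.
EPS = 0 when EBIT covers interest plus the pre-tax preferred burden: €535,000 + €472,727.27 = €1,007,727.27.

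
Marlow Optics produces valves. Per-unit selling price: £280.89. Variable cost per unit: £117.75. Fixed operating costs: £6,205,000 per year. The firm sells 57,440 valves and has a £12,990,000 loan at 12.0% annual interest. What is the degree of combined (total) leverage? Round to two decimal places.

5.83

Total contribution margin = 57,440 × £163.14 = £9,370,761.60.
Subtracting fixed costs: EBIT = £9,370,761.60 − £6,205,000 = £3,165,761.60. Interest = £1,558,800.00, so EBIT − I = £1,606,961.60.
Degree of total leverage = total CM / (EBIT − interest) = £9,370,761.60 / £1,606,961.60 = 5.8314.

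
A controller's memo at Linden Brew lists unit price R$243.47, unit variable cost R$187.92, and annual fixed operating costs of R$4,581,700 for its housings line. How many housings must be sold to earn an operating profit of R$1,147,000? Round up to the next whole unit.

Unit CM = price − variable cost = R$243.47 − R$187.92 = R$55.55.
Need Q such that Q × R$55.55 − R$4,581,700 = R$1,147,000, i.e. Q = R$5,728,700 / R$55.55 = 103,126.91 → 103,127.

103,127 housings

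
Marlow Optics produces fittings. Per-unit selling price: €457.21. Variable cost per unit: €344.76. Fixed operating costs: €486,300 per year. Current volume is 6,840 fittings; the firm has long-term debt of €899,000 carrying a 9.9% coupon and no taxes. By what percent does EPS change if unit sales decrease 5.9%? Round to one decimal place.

Contribution at this volume is 6,840 × €112.45 = €769,158.00.
Subtracting fixed costs: EBIT = €769,158.00 − €486,300 = €282,858.00.
Interest = €89,001.00, so EBIT − I = €193,857.00.
Degree of combined leverage = contribution ÷ (EBIT − I) = €769,158.00 ÷ €193,857.00 = 3.9677.
%ΔEPS = DCL × %ΔSales = 3.9677 × -5.9% = -23.4%.

-23.4%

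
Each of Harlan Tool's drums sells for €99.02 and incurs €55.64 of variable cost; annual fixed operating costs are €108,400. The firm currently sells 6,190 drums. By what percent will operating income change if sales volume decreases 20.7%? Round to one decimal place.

Contribution at this volume is 6,190 × €43.38 = €268,522.20.
Subtracting fixed costs: EBIT = €268,522.20 − €108,400 = €160,122.20.
Degree of operating leverage = €268,522.20 / €160,122.20 = 1.6770.
%ΔEBIT = DOL × %ΔSales = 1.6770 × -20.7% = -34.7%.

-34.7%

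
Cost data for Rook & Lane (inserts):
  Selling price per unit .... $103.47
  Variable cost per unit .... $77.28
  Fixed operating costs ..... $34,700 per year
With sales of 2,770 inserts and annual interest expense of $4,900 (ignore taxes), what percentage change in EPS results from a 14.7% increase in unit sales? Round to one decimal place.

+32.4%

Total contribution margin = 2,770 × $26.19 = $72,546.30.
Operating income = contribution − fixed costs = $72,546.30 − $34,700 = $37,846.30.
Interest = $4,900.00, so EBIT − I = $32,946.30.
DCL = total CM / (EBIT − I) = $72,546.30 / $32,946.30 = 2.2020.
%ΔEPS = DCL × %ΔSales = 2.2020 × +14.7% = +32.4%.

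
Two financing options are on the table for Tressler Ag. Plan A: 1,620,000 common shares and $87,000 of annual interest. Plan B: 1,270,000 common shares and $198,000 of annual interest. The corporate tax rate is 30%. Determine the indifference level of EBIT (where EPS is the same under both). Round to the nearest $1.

At indifference, (EBIT − 87,000)(1 − t)/1,620,000 = (EBIT − 198,000)(1 − t)/1,270,000.
Cancelling (1 − t) and cross-multiplying: 1,270,000·(EBIT − 87,000) = 1,620,000·(EBIT − 198,000).
Solving, EBIT = (198,000·1,620,000 − 87,000·1,270,000) / (1,620,000 − 1,270,000) = 210,270,000,000 / 350,000 = 600,771.43.

$600,771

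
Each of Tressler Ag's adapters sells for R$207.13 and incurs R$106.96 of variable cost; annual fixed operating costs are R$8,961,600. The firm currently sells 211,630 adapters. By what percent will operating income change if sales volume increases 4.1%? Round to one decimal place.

At 211,630 units, contribution = 211,630 × R$100.17 = R$21,198,977.10.
EBIT = R$21,198,977.10 − R$8,961,600 = R$12,237,377.10.
Degree of operating leverage = R$21,198,977.10 / R$12,237,377.10 = 1.7323.
%ΔEBIT = DOL × %ΔSales = 1.7323 × +4.1% = +7.1%.

+7.1%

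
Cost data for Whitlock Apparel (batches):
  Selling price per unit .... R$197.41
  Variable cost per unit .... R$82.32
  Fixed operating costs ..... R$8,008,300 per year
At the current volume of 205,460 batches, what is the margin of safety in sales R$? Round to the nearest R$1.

Unit CM = price − variable cost = R$197.41 − R$82.32 = R$115.09. Break-even units = R$8,008,300 ÷ R$115.09 = 69,582.94; break-even revenue = 69,582.94 × R$197.41 = R$13,736,367.22.
Current sales = 205,460 × R$197.41 = R$40,559,858.60.
Margin of safety = R$40,559,858.60 − R$13,736,367.22 = R$26,823,491.

R$26,823,491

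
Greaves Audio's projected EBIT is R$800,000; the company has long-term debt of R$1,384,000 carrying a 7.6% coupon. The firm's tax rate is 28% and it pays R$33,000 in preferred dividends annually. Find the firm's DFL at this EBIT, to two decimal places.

1.23

Annual interest charges come to R$105,184.00.
Pre-tax preferred-dividend burden = R$33,000 ÷ (1 − 0.28) = R$45,833.33.
DFL = EBIT ÷ [EBIT − I − D_p/(1−t)] = R$800,000 ÷ [R$800,000 − R$105,184.00 − R$45,833.33] = R$800,000 ÷ R$648,982.67 = 1.2327.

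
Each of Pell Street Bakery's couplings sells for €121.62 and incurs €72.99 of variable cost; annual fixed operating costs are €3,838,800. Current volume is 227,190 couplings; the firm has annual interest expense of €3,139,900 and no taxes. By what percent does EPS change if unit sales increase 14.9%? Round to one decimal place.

At 227,190 units, contribution = 227,190 × €48.63 = €11,048,249.70.
Subtracting fixed costs: EBIT = €11,048,249.70 − €3,838,800 = €7,209,449.70.
Interest = €3,139,900.00, so EBIT − I = €4,069,549.70.
DCL = total CM / (EBIT − I) = €11,048,249.70 / €4,069,549.70 = 2.7149.
%ΔEPS = DCL × %ΔSales = 2.7149 × +14.9% = +40.5%.

+40.5%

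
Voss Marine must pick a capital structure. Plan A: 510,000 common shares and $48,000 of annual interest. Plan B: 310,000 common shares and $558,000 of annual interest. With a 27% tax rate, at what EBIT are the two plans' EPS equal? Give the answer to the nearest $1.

Set EPS_A = EPS_B: (EBIT − $48,000)(1 − 0.27) ÷ 510,000 = (EBIT − $558,000)(1 − 0.27) ÷ 310,000.
The (1 − t) factor cancels: (EBIT − 48,000) × 310,000 = (EBIT − 558,000) × 510,000.
Solving, EBIT = (558,000·510,000 − 48,000·310,000) / (510,000 − 310,000) = 269,700,000,000 / 200,000 = 1,348,500.00.

$1,348,500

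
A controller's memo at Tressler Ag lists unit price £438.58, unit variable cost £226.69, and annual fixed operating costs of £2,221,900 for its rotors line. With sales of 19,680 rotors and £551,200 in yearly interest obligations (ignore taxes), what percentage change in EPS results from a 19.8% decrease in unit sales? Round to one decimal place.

Total contribution margin = 19,680 × £211.89 = £4,169,995.20.
Operating income = contribution − fixed costs = £4,169,995.20 − £2,221,900 = £1,948,095.20.
After interest of £551,200.00, pre-tax earnings = £1,396,895.20.
Degree of combined leverage = contribution ÷ (EBIT − I) = £4,169,995.20 ÷ £1,396,895.20 = 2.9852.
%ΔEPS = DCL × %ΔSales = 2.9852 × -19.8% = -59.1%.

-59.1%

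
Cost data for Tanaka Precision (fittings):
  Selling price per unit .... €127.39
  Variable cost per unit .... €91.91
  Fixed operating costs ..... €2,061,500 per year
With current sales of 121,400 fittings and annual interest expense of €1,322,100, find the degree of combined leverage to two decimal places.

4.66

At 121,400 units, contribution = 121,400 × €35.48 = €4,307,272.00.
Subtracting fixed costs: EBIT = €4,307,272.00 − €2,061,500 = €2,245,772.00. Interest = €1,322,100.00.
DOL = €4,307,272.00 ÷ €2,245,772.00 = 1.9179; DFL = €2,245,772.00 ÷ €923,672.00 = 2.4314.
Combined leverage = 1.9179 × 2.4314 = 4.6632.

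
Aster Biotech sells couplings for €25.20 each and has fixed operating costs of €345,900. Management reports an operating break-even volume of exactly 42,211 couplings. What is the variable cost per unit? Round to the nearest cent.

Contribution per unit must be FC / Q = €345,900 / 42,211 = €8.1945.
Variable cost per unit = €25.20 − €8.1945 = €17.01.

€17.01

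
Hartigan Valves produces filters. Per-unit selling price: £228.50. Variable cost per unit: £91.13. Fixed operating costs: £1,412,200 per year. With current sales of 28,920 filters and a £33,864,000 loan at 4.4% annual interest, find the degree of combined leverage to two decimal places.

At 28,920 units, contribution = 28,920 × £137.37 = £3,972,740.40.
EBIT = £3,972,740.40 − £1,412,200 = £2,560,540.40. Interest = £1,490,016.00.
DOL = £3,972,740.40 ÷ £2,560,540.40 = 1.5515; DFL = £2,560,540.40 ÷ £1,070,524.40 = 2.3919.
Combined leverage = 1.5515 × 2.3919 = 3.7110.

3.71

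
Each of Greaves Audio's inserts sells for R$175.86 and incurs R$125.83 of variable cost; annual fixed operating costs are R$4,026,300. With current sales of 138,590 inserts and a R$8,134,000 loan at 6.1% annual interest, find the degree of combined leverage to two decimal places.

Total contribution margin = 138,590 × R$50.03 = R$6,933,657.70.
EBIT = R$6,933,657.70 − R$4,026,300 = R$2,907,357.70. Interest = R$496,174.00.
DOL = R$6,933,657.70 ÷ R$2,907,357.70 = 2.3849; DFL = R$2,907,357.70 ÷ R$2,411,183.70 = 1.2058.
DCL = DOL × DFL = 2.3849 × 1.2058 = 2.8757.

2.88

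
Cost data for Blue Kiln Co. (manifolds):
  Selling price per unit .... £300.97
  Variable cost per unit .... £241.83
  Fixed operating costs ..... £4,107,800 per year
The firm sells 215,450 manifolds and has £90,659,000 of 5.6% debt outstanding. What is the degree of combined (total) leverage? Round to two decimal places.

3.58

At 215,450 units, contribution = 215,450 × £59.14 = £12,741,713.00.
EBIT = £12,741,713.00 − £4,107,800 = £8,633,913.00. Interest = £5,076,904.00, so EBIT − I = £3,557,009.00.
DCL = contribution ÷ (EBIT − I) = £12,741,713.00 ÷ £3,557,009.00 = 3.5821.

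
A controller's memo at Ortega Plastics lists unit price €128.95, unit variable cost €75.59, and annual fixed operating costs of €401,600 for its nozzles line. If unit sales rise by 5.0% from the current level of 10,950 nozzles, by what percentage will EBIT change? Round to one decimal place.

+16.0%

At 10,950 units, contribution = 10,950 × €53.36 = €584,292.00.
Subtracting fixed costs: EBIT = €584,292.00 − €401,600 = €182,692.00.
So DOL = total CM / EBIT = €584,292.00 / €182,692.00 = 3.1982.
Operating income changes by 3.1982 × +5.0% = +16.0%.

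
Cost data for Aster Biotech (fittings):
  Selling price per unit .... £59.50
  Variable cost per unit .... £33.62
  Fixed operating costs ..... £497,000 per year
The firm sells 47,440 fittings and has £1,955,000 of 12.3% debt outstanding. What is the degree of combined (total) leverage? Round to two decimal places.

Total contribution margin = 47,440 × £25.88 = £1,227,747.20.
EBIT = £1,227,747.20 − £497,000 = £730,747.20. Interest = £240,465.00.
DOL = £1,227,747.20 ÷ £730,747.20 = 1.6801; DFL = £730,747.20 ÷ £490,282.20 = 1.4905.
Combined leverage = 1.6801 × 1.4905 = 2.5042.

2.50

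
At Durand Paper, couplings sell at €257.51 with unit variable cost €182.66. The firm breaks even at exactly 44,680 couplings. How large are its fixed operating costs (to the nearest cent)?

€3,344,298.00

Unit CM = price − variable cost = €257.51 − €182.66 = €74.85.
Since BE = FC / CM, FC = 44,680 × €74.85 = €3,344,298.00.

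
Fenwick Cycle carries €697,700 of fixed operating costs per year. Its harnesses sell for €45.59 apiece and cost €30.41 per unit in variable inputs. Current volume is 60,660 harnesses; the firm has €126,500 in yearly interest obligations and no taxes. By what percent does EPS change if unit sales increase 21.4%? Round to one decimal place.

+204.0%

Total contribution margin = 60,660 × €15.18 = €920,818.80.
Operating income = contribution − fixed costs = €920,818.80 − €697,700 = €223,118.80.
Interest = €126,500.00, so EBIT − I = €96,618.80.
Degree of combined leverage = contribution ÷ (EBIT − I) = €920,818.80 ÷ €96,618.80 = 9.5304.
EPS therefore changes by 9.5304 × (+21.4%) = +204.0%.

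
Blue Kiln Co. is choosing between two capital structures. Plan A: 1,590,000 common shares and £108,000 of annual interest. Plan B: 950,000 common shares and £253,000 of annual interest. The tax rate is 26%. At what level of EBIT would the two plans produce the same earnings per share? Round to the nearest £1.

At indifference, (EBIT − 108,000)(1 − t)/1,590,000 = (EBIT − 253,000)(1 − t)/950,000.
Cancelling (1 − t) and cross-multiplying: 950,000·(EBIT − 108,000) = 1,590,000·(EBIT − 253,000).
Solving, EBIT = (253,000·1,590,000 − 108,000·950,000) / (1,590,000 − 950,000) = 299,670,000,000 / 640,000 = 468,234.38.

£468,234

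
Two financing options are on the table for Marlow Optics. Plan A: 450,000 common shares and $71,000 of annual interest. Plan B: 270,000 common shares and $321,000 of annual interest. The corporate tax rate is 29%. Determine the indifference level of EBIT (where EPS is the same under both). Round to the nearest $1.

Set EPS_A = EPS_B: (EBIT − $71,000)(1 − 0.29) ÷ 450,000 = (EBIT − $321,000)(1 − 0.29) ÷ 270,000.
The (1 − t) factor cancels: (EBIT − 71,000) × 270,000 = (EBIT − 321,000) × 450,000.
Solving, EBIT = (321,000·450,000 − 71,000·270,000) / (450,000 − 270,000) = 125,280,000,000 / 180,000 = 696,000.00.

$696,000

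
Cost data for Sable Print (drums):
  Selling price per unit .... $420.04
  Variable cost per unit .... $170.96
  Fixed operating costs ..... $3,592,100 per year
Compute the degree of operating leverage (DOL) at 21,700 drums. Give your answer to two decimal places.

2.98

At 21,700 units, contribution = 21,700 × $249.08 = $5,405,036.00.
Subtracting fixed costs: EBIT = $5,405,036.00 − $3,592,100 = $1,812,936.00.
DOL = contribution ÷ EBIT = $5,405,036.00 ÷ $1,812,936.00 = 2.9814.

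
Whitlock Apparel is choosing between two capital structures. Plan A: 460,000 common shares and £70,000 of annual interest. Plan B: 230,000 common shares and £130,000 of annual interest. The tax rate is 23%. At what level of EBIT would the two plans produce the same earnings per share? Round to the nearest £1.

£190,000

Set EPS_A = EPS_B: (EBIT − £70,000)(1 − 0.23) ÷ 460,000 = (EBIT − £130,000)(1 − 0.23) ÷ 230,000.
The (1 − t) factor cancels: (EBIT − 70,000) × 230,000 = (EBIT − 130,000) × 460,000.
Solving, EBIT = (130,000·460,000 − 70,000·230,000) / (460,000 − 230,000) = 43,700,000,000 / 230,000 = 190,000.00.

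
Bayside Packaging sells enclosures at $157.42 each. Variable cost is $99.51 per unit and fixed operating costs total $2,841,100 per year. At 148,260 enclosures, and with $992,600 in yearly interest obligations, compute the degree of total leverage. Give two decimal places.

Contribution at this volume is 148,260 × $57.91 = $8,585,736.60.
EBIT = $8,585,736.60 − $2,841,100 = $5,744,636.60. Interest = $992,600.00.
DOL = $8,585,736.60 ÷ $5,744,636.60 = 1.4946; DFL = $5,744,636.60 ÷ $4,752,036.60 = 1.2089.
DCL = DOL × DFL = 1.4946 × 1.2089 = 1.8068.

1.81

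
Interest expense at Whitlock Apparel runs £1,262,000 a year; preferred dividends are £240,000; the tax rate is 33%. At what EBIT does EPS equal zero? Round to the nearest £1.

£1,620,209

Grossing the preferred dividend up to pre-tax terms: £240,000 / (1 − 0.33) = £358,208.96.
Financial break-even EBIT = interest + D_p ÷ (1 − t) = £1,262,000 + £358,208.96 = £1,620,208.96.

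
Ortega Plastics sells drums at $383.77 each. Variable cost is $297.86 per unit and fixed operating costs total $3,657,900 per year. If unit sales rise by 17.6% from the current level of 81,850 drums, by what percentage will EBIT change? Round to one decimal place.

Total contribution margin = 81,850 × $85.91 = $7,031,733.50.
EBIT = $7,031,733.50 − $3,657,900 = $3,373,833.50.
DOL = contribution ÷ EBIT = $7,031,733.50 ÷ $3,373,833.50 = 2.0842.
Operating income changes by 2.0842 × +17.6% = +36.7%.

+36.7%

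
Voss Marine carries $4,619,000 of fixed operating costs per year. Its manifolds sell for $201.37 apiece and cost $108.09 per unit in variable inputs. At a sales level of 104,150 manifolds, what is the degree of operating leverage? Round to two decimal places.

At 104,150 units, contribution = 104,150 × $93.28 = $9,715,112.00.
EBIT = $9,715,112.00 − $4,619,000 = $5,096,112.00.
Degree of operating leverage = $9,715,112.00 / $5,096,112.00 = 1.9064.

1.91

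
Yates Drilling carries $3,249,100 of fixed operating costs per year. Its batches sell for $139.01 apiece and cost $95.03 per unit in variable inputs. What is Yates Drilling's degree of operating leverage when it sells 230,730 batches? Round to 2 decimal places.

1.47

At 230,730 units, contribution = 230,730 × $43.98 = $10,147,505.40.
EBIT = $10,147,505.40 − $3,249,100 = $6,898,405.40.
Degree of operating leverage = $10,147,505.40 / $6,898,405.40 = 1.4710.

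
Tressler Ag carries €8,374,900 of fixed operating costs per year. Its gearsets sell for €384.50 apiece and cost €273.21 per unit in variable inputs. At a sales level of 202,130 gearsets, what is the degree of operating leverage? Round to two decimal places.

1.59

Total contribution margin = 202,130 × €111.29 = €22,495,047.70.
Subtracting fixed costs: EBIT = €22,495,047.70 − €8,374,900 = €14,120,147.70.
So DOL = total CM / EBIT = €22,495,047.70 / €14,120,147.70 = 1.5931.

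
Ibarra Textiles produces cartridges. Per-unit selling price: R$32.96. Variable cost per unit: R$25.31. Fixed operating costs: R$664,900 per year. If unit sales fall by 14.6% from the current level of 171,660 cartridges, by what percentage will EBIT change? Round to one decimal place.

-29.6%

Contribution at this volume is 171,660 × R$7.65 = R$1,313,199.00.
Operating income = contribution − fixed costs = R$1,313,199.00 − R$664,900 = R$648,299.00.
Degree of operating leverage = R$1,313,199.00 / R$648,299.00 = 2.0256.
So EBIT moves 2.0256 × (-14.6%) = -29.6%.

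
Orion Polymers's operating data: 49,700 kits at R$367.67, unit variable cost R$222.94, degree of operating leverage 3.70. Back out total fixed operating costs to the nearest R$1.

R$5,249,005

Total contribution margin = 49,700 × R$144.73 = R$7,193,081.00.
Since DOL = CM ÷ EBIT, EBIT = R$7,193,081.00 ÷ 3.70 = R$1,944,075.95.
And FC = contribution − EBIT = R$7,193,081.00 − R$1,944,075.95 = R$5,249,005.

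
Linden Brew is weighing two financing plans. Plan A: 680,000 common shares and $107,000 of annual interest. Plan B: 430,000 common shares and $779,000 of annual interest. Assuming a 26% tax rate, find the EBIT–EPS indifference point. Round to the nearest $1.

Set EPS_A = EPS_B: (EBIT − $107,000)(1 − 0.26) ÷ 680,000 = (EBIT − $779,000)(1 − 0.26) ÷ 430,000.
The (1 − t) factor cancels: (EBIT − 107,000) × 430,000 = (EBIT − 779,000) × 680,000.
Solving, EBIT = (779,000·680,000 − 107,000·430,000) / (680,000 − 430,000) = 483,710,000,000 / 250,000 = 1,934,840.00.

$1,934,840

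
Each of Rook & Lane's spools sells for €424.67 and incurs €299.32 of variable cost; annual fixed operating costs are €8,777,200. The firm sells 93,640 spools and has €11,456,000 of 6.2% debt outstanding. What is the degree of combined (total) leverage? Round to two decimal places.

At 93,640 units, contribution = 93,640 × €125.35 = €11,737,774.00.
EBIT = €11,737,774.00 − €8,777,200 = €2,960,574.00. Interest = €710,272.00.
DOL = €11,737,774.00 ÷ €2,960,574.00 = 3.9647; DFL = €2,960,574.00 ÷ €2,250,302.00 = 1.3156.
DCL = DOL × DFL = 3.9647 × 1.3156 = 5.2160.

5.22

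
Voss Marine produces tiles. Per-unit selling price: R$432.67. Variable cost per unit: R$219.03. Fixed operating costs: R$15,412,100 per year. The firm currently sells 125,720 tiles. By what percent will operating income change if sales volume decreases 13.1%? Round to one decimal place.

Total contribution margin = 125,720 × R$213.64 = R$26,858,820.80.
Subtracting fixed costs: EBIT = R$26,858,820.80 − R$15,412,100 = R$11,446,720.80.
DOL = contribution ÷ EBIT = R$26,858,820.80 ÷ R$11,446,720.80 = 2.3464.
%ΔEBIT = DOL × %ΔSales = 2.3464 × -13.1% = -30.7%.

-30.7%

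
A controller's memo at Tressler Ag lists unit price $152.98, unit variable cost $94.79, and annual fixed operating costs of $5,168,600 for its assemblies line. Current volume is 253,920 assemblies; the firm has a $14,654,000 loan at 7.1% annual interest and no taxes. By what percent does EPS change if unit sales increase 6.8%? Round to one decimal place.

+11.7%

Contribution at this volume is 253,920 × $58.19 = $14,775,604.80.
Subtracting fixed costs: EBIT = $14,775,604.80 − $5,168,600 = $9,607,004.80.
Interest = $1,040,434.00, so EBIT − I = $8,566,570.80.
Degree of combined leverage = contribution ÷ (EBIT − I) = $14,775,604.80 ÷ $8,566,570.80 = 1.7248.
%ΔEPS = DCL × %ΔSales = 1.7248 × +6.8% = +11.7%.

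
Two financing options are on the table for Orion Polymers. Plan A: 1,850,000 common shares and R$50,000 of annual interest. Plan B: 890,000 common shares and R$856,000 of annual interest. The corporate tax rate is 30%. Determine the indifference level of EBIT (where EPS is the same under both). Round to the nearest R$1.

R$1,603,229

At indifference, (EBIT − 50,000)(1 − t)/1,850,000 = (EBIT − 856,000)(1 − t)/890,000.
Cancelling (1 − t) and cross-multiplying: 890,000·(EBIT − 50,000) = 1,850,000·(EBIT − 856,000).
EBIT × (1,850,000 − 890,000) = 856,000 × 1,850,000 − 50,000 × 890,000 = 1,539,100,000,000, so EBIT = 1,539,100,000,000 ÷ 960,000 = 1,603,229.17.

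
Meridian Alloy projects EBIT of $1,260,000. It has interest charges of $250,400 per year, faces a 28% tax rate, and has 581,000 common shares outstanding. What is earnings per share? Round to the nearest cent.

Pre-tax income = $1,260,000 − $250,400.00 = $1,009,600.00.
Net income = $1,009,600.00 × (1 − 0.28) = $726,912.00.
Per share: $726,912.00 / 581,000 shares = $1.25.

$1.25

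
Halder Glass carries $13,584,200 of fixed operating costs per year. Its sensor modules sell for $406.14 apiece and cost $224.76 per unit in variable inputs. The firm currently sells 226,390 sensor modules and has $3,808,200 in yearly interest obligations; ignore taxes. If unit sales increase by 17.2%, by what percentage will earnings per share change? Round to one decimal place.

+29.8%

Total contribution margin = 226,390 × $181.38 = $41,062,618.20.
EBIT = $41,062,618.20 − $13,584,200 = $27,478,418.20.
After interest of $3,808,200.00, pre-tax earnings = $23,670,218.20.
Degree of combined leverage = contribution ÷ (EBIT − I) = $41,062,618.20 ÷ $23,670,218.20 = 1.7348.
%ΔEPS = DCL × %ΔSales = 1.7348 × +17.2% = +29.8%.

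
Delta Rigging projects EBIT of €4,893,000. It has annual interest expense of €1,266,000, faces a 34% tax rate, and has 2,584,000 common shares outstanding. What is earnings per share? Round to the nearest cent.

Pre-tax income = €4,893,000 − €1,266,000.00 = €3,627,000.00.
After tax at 34%: net income = €3,627,000.00 × 0.66 = €2,393,820.00.
EPS = €2,393,820.00 ÷ 2,584,000 = €0.93.

€0.93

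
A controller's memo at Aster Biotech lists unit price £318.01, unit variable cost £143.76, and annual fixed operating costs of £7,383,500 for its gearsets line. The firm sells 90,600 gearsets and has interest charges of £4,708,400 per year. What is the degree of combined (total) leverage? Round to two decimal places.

At 90,600 units, contribution = 90,600 × £174.25 = £15,787,050.00.
Operating income = contribution − fixed costs = £15,787,050.00 − £7,383,500 = £8,403,550.00. Interest = £4,708,400.00, so EBIT − I = £3,695,150.00.
DCL = contribution ÷ (EBIT − I) = £15,787,050.00 ÷ £3,695,150.00 = 4.2724.

4.27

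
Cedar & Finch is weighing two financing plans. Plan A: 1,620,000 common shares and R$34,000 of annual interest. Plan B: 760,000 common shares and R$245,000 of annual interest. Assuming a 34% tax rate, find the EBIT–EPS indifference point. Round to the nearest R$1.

R$431,465

Set EPS_A = EPS_B: (EBIT − R$34,000)(1 − 0.34) ÷ 1,620,000 = (EBIT − R$245,000)(1 − 0.34) ÷ 760,000.
The (1 − t) factor cancels: (EBIT − 34,000) × 760,000 = (EBIT − 245,000) × 1,620,000.
Solving, EBIT = (245,000·1,620,000 − 34,000·760,000) / (1,620,000 − 760,000) = 371,060,000,000 / 860,000 = 431,465.12.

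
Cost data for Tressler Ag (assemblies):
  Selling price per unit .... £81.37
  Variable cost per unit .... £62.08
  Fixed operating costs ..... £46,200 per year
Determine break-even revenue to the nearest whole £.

Contribution margin per unit = £81.37 − £62.08 = £19.29, a CM ratio of £19.29 ÷ £81.37 = 0.2371.
Break-even sales = FC ÷ CM ratio = £46,200 × £81.37 / £19.29 = £194,883.

£194,883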